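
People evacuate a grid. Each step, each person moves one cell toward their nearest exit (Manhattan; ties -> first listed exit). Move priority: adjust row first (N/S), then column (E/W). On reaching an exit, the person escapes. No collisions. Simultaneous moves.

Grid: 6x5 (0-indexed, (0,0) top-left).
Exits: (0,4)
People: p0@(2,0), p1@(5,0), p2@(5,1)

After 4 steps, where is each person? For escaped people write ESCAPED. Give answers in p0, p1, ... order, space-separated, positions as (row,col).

Step 1: p0:(2,0)->(1,0) | p1:(5,0)->(4,0) | p2:(5,1)->(4,1)
Step 2: p0:(1,0)->(0,0) | p1:(4,0)->(3,0) | p2:(4,1)->(3,1)
Step 3: p0:(0,0)->(0,1) | p1:(3,0)->(2,0) | p2:(3,1)->(2,1)
Step 4: p0:(0,1)->(0,2) | p1:(2,0)->(1,0) | p2:(2,1)->(1,1)

(0,2) (1,0) (1,1)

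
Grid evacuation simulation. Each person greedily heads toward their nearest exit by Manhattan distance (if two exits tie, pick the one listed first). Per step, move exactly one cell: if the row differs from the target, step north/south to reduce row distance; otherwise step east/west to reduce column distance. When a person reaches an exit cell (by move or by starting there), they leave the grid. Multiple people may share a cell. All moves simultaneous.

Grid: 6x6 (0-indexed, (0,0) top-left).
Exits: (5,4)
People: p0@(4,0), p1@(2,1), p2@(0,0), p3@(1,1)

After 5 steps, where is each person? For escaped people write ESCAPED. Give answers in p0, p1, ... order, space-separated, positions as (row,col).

Step 1: p0:(4,0)->(5,0) | p1:(2,1)->(3,1) | p2:(0,0)->(1,0) | p3:(1,1)->(2,1)
Step 2: p0:(5,0)->(5,1) | p1:(3,1)->(4,1) | p2:(1,0)->(2,0) | p3:(2,1)->(3,1)
Step 3: p0:(5,1)->(5,2) | p1:(4,1)->(5,1) | p2:(2,0)->(3,0) | p3:(3,1)->(4,1)
Step 4: p0:(5,2)->(5,3) | p1:(5,1)->(5,2) | p2:(3,0)->(4,0) | p3:(4,1)->(5,1)
Step 5: p0:(5,3)->(5,4)->EXIT | p1:(5,2)->(5,3) | p2:(4,0)->(5,0) | p3:(5,1)->(5,2)

ESCAPED (5,3) (5,0) (5,2)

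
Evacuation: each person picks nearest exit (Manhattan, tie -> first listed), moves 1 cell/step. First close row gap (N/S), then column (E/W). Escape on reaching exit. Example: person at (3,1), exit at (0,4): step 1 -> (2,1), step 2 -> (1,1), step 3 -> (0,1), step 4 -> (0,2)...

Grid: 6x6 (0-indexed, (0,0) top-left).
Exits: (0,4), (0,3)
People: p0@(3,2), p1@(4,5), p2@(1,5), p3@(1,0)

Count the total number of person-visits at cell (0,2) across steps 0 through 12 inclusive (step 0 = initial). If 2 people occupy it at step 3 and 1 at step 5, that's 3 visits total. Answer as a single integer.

Step 0: p0@(3,2) p1@(4,5) p2@(1,5) p3@(1,0) -> at (0,2): 0 [-], cum=0
Step 1: p0@(2,2) p1@(3,5) p2@(0,5) p3@(0,0) -> at (0,2): 0 [-], cum=0
Step 2: p0@(1,2) p1@(2,5) p2@ESC p3@(0,1) -> at (0,2): 0 [-], cum=0
Step 3: p0@(0,2) p1@(1,5) p2@ESC p3@(0,2) -> at (0,2): 2 [p0,p3], cum=2
Step 4: p0@ESC p1@(0,5) p2@ESC p3@ESC -> at (0,2): 0 [-], cum=2
Step 5: p0@ESC p1@ESC p2@ESC p3@ESC -> at (0,2): 0 [-], cum=2
Total visits = 2

Answer: 2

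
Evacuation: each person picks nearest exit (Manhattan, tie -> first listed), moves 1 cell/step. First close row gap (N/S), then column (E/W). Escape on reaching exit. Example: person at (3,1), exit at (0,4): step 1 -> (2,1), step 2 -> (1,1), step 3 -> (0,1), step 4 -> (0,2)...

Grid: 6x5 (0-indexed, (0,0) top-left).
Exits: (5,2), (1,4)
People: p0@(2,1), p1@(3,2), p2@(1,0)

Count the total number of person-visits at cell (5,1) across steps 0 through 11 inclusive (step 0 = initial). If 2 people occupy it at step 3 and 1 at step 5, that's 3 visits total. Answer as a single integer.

Step 0: p0@(2,1) p1@(3,2) p2@(1,0) -> at (5,1): 0 [-], cum=0
Step 1: p0@(3,1) p1@(4,2) p2@(1,1) -> at (5,1): 0 [-], cum=0
Step 2: p0@(4,1) p1@ESC p2@(1,2) -> at (5,1): 0 [-], cum=0
Step 3: p0@(5,1) p1@ESC p2@(1,3) -> at (5,1): 1 [p0], cum=1
Step 4: p0@ESC p1@ESC p2@ESC -> at (5,1): 0 [-], cum=1
Total visits = 1

Answer: 1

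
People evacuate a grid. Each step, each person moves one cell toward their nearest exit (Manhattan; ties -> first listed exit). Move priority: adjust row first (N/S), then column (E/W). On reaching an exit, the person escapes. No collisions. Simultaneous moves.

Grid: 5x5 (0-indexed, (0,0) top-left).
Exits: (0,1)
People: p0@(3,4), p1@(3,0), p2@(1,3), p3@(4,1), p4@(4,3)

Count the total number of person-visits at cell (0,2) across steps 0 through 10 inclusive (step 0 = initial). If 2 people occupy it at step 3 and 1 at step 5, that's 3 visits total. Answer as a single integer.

Step 0: p0@(3,4) p1@(3,0) p2@(1,3) p3@(4,1) p4@(4,3) -> at (0,2): 0 [-], cum=0
Step 1: p0@(2,4) p1@(2,0) p2@(0,3) p3@(3,1) p4@(3,3) -> at (0,2): 0 [-], cum=0
Step 2: p0@(1,4) p1@(1,0) p2@(0,2) p3@(2,1) p4@(2,3) -> at (0,2): 1 [p2], cum=1
Step 3: p0@(0,4) p1@(0,0) p2@ESC p3@(1,1) p4@(1,3) -> at (0,2): 0 [-], cum=1
Step 4: p0@(0,3) p1@ESC p2@ESC p3@ESC p4@(0,3) -> at (0,2): 0 [-], cum=1
Step 5: p0@(0,2) p1@ESC p2@ESC p3@ESC p4@(0,2) -> at (0,2): 2 [p0,p4], cum=3
Step 6: p0@ESC p1@ESC p2@ESC p3@ESC p4@ESC -> at (0,2): 0 [-], cum=3
Total visits = 3

Answer: 3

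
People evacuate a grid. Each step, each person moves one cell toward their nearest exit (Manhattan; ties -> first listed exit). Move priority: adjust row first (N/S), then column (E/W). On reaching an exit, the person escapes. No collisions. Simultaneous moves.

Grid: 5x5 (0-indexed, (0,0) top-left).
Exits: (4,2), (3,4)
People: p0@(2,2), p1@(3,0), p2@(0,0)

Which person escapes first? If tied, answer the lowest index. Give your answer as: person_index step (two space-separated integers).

Step 1: p0:(2,2)->(3,2) | p1:(3,0)->(4,0) | p2:(0,0)->(1,0)
Step 2: p0:(3,2)->(4,2)->EXIT | p1:(4,0)->(4,1) | p2:(1,0)->(2,0)
Step 3: p0:escaped | p1:(4,1)->(4,2)->EXIT | p2:(2,0)->(3,0)
Step 4: p0:escaped | p1:escaped | p2:(3,0)->(4,0)
Step 5: p0:escaped | p1:escaped | p2:(4,0)->(4,1)
Step 6: p0:escaped | p1:escaped | p2:(4,1)->(4,2)->EXIT
Exit steps: [2, 3, 6]
First to escape: p0 at step 2

Answer: 0 2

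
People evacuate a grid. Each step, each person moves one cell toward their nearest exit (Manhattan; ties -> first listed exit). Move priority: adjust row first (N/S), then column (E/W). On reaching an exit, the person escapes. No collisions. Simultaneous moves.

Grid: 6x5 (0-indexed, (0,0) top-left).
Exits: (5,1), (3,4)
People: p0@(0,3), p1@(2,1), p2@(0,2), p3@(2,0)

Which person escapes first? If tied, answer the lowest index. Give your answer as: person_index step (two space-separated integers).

Answer: 1 3

Derivation:
Step 1: p0:(0,3)->(1,3) | p1:(2,1)->(3,1) | p2:(0,2)->(1,2) | p3:(2,0)->(3,0)
Step 2: p0:(1,3)->(2,3) | p1:(3,1)->(4,1) | p2:(1,2)->(2,2) | p3:(3,0)->(4,0)
Step 3: p0:(2,3)->(3,3) | p1:(4,1)->(5,1)->EXIT | p2:(2,2)->(3,2) | p3:(4,0)->(5,0)
Step 4: p0:(3,3)->(3,4)->EXIT | p1:escaped | p2:(3,2)->(3,3) | p3:(5,0)->(5,1)->EXIT
Step 5: p0:escaped | p1:escaped | p2:(3,3)->(3,4)->EXIT | p3:escaped
Exit steps: [4, 3, 5, 4]
First to escape: p1 at step 3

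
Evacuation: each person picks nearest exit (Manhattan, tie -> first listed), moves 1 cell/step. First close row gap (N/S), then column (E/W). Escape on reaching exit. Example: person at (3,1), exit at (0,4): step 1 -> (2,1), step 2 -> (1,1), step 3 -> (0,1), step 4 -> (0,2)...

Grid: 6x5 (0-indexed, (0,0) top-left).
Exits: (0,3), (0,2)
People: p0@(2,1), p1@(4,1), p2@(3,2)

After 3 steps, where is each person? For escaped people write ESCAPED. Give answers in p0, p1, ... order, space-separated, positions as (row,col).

Step 1: p0:(2,1)->(1,1) | p1:(4,1)->(3,1) | p2:(3,2)->(2,2)
Step 2: p0:(1,1)->(0,1) | p1:(3,1)->(2,1) | p2:(2,2)->(1,2)
Step 3: p0:(0,1)->(0,2)->EXIT | p1:(2,1)->(1,1) | p2:(1,2)->(0,2)->EXIT

ESCAPED (1,1) ESCAPED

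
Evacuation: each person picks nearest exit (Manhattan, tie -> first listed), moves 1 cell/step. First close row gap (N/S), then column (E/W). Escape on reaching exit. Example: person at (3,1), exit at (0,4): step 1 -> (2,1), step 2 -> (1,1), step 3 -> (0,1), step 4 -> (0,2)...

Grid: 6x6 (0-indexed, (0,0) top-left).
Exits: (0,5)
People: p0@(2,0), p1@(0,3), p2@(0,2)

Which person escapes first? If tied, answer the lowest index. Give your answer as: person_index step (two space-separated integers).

Answer: 1 2

Derivation:
Step 1: p0:(2,0)->(1,0) | p1:(0,3)->(0,4) | p2:(0,2)->(0,3)
Step 2: p0:(1,0)->(0,0) | p1:(0,4)->(0,5)->EXIT | p2:(0,3)->(0,4)
Step 3: p0:(0,0)->(0,1) | p1:escaped | p2:(0,4)->(0,5)->EXIT
Step 4: p0:(0,1)->(0,2) | p1:escaped | p2:escaped
Step 5: p0:(0,2)->(0,3) | p1:escaped | p2:escaped
Step 6: p0:(0,3)->(0,4) | p1:escaped | p2:escaped
Step 7: p0:(0,4)->(0,5)->EXIT | p1:escaped | p2:escaped
Exit steps: [7, 2, 3]
First to escape: p1 at step 2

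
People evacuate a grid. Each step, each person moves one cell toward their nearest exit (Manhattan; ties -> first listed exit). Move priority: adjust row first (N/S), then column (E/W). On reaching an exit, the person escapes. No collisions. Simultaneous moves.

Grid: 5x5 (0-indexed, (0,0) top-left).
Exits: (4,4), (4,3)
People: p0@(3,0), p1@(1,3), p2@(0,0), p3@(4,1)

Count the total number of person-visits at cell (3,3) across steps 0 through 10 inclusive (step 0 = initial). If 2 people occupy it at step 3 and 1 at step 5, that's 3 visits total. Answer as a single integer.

Answer: 1

Derivation:
Step 0: p0@(3,0) p1@(1,3) p2@(0,0) p3@(4,1) -> at (3,3): 0 [-], cum=0
Step 1: p0@(4,0) p1@(2,3) p2@(1,0) p3@(4,2) -> at (3,3): 0 [-], cum=0
Step 2: p0@(4,1) p1@(3,3) p2@(2,0) p3@ESC -> at (3,3): 1 [p1], cum=1
Step 3: p0@(4,2) p1@ESC p2@(3,0) p3@ESC -> at (3,3): 0 [-], cum=1
Step 4: p0@ESC p1@ESC p2@(4,0) p3@ESC -> at (3,3): 0 [-], cum=1
Step 5: p0@ESC p1@ESC p2@(4,1) p3@ESC -> at (3,3): 0 [-], cum=1
Step 6: p0@ESC p1@ESC p2@(4,2) p3@ESC -> at (3,3): 0 [-], cum=1
Step 7: p0@ESC p1@ESC p2@ESC p3@ESC -> at (3,3): 0 [-], cum=1
Total visits = 1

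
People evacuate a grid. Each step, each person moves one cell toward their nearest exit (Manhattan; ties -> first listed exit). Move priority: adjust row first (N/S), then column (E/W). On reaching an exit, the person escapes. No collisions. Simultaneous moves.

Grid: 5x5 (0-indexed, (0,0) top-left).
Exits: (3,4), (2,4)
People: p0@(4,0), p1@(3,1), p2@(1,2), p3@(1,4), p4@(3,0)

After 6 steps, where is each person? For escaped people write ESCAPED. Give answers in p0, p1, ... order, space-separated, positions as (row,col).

Step 1: p0:(4,0)->(3,0) | p1:(3,1)->(3,2) | p2:(1,2)->(2,2) | p3:(1,4)->(2,4)->EXIT | p4:(3,0)->(3,1)
Step 2: p0:(3,0)->(3,1) | p1:(3,2)->(3,3) | p2:(2,2)->(2,3) | p3:escaped | p4:(3,1)->(3,2)
Step 3: p0:(3,1)->(3,2) | p1:(3,3)->(3,4)->EXIT | p2:(2,3)->(2,4)->EXIT | p3:escaped | p4:(3,2)->(3,3)
Step 4: p0:(3,2)->(3,3) | p1:escaped | p2:escaped | p3:escaped | p4:(3,3)->(3,4)->EXIT
Step 5: p0:(3,3)->(3,4)->EXIT | p1:escaped | p2:escaped | p3:escaped | p4:escaped

ESCAPED ESCAPED ESCAPED ESCAPED ESCAPED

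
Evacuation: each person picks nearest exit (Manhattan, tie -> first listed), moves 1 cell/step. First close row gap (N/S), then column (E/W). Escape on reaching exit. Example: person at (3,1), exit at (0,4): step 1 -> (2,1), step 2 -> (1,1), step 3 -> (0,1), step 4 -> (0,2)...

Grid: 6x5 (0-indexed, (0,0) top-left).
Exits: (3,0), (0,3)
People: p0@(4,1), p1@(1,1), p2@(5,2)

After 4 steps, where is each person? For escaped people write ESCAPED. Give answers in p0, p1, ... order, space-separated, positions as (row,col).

Step 1: p0:(4,1)->(3,1) | p1:(1,1)->(2,1) | p2:(5,2)->(4,2)
Step 2: p0:(3,1)->(3,0)->EXIT | p1:(2,1)->(3,1) | p2:(4,2)->(3,2)
Step 3: p0:escaped | p1:(3,1)->(3,0)->EXIT | p2:(3,2)->(3,1)
Step 4: p0:escaped | p1:escaped | p2:(3,1)->(3,0)->EXIT

ESCAPED ESCAPED ESCAPED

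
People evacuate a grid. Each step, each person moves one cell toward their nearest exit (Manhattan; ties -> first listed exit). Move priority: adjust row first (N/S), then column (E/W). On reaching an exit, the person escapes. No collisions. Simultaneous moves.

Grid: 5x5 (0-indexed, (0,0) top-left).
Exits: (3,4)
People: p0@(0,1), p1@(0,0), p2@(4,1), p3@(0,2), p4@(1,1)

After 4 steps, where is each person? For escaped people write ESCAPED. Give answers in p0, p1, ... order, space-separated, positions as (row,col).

Step 1: p0:(0,1)->(1,1) | p1:(0,0)->(1,0) | p2:(4,1)->(3,1) | p3:(0,2)->(1,2) | p4:(1,1)->(2,1)
Step 2: p0:(1,1)->(2,1) | p1:(1,0)->(2,0) | p2:(3,1)->(3,2) | p3:(1,2)->(2,2) | p4:(2,1)->(3,1)
Step 3: p0:(2,1)->(3,1) | p1:(2,0)->(3,0) | p2:(3,2)->(3,3) | p3:(2,2)->(3,2) | p4:(3,1)->(3,2)
Step 4: p0:(3,1)->(3,2) | p1:(3,0)->(3,1) | p2:(3,3)->(3,4)->EXIT | p3:(3,2)->(3,3) | p4:(3,2)->(3,3)

(3,2) (3,1) ESCAPED (3,3) (3,3)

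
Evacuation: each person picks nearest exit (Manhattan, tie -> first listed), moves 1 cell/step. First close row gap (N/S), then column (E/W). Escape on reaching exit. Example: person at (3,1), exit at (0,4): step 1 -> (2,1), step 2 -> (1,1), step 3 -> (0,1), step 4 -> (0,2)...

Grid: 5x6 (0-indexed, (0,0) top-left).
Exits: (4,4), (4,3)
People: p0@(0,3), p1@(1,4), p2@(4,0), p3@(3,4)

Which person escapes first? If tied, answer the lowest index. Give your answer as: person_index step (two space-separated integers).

Step 1: p0:(0,3)->(1,3) | p1:(1,4)->(2,4) | p2:(4,0)->(4,1) | p3:(3,4)->(4,4)->EXIT
Step 2: p0:(1,3)->(2,3) | p1:(2,4)->(3,4) | p2:(4,1)->(4,2) | p3:escaped
Step 3: p0:(2,3)->(3,3) | p1:(3,4)->(4,4)->EXIT | p2:(4,2)->(4,3)->EXIT | p3:escaped
Step 4: p0:(3,3)->(4,3)->EXIT | p1:escaped | p2:escaped | p3:escaped
Exit steps: [4, 3, 3, 1]
First to escape: p3 at step 1

Answer: 3 1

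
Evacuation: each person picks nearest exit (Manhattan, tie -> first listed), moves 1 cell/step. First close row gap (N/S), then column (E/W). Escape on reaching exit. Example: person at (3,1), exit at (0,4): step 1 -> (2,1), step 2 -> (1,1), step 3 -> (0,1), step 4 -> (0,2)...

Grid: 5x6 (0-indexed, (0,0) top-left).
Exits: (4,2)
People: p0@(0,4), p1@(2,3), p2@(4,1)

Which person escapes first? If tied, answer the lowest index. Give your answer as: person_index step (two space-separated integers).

Answer: 2 1

Derivation:
Step 1: p0:(0,4)->(1,4) | p1:(2,3)->(3,3) | p2:(4,1)->(4,2)->EXIT
Step 2: p0:(1,4)->(2,4) | p1:(3,3)->(4,3) | p2:escaped
Step 3: p0:(2,4)->(3,4) | p1:(4,3)->(4,2)->EXIT | p2:escaped
Step 4: p0:(3,4)->(4,4) | p1:escaped | p2:escaped
Step 5: p0:(4,4)->(4,3) | p1:escaped | p2:escaped
Step 6: p0:(4,3)->(4,2)->EXIT | p1:escaped | p2:escaped
Exit steps: [6, 3, 1]
First to escape: p2 at step 1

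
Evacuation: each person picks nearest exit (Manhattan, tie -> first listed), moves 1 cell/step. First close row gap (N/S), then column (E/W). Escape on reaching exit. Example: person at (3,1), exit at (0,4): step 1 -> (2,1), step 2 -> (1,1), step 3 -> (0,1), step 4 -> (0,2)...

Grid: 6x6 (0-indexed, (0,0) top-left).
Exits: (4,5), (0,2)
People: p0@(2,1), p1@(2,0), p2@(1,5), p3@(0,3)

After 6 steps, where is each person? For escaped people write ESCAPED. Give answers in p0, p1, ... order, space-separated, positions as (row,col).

Step 1: p0:(2,1)->(1,1) | p1:(2,0)->(1,0) | p2:(1,5)->(2,5) | p3:(0,3)->(0,2)->EXIT
Step 2: p0:(1,1)->(0,1) | p1:(1,0)->(0,0) | p2:(2,5)->(3,5) | p3:escaped
Step 3: p0:(0,1)->(0,2)->EXIT | p1:(0,0)->(0,1) | p2:(3,5)->(4,5)->EXIT | p3:escaped
Step 4: p0:escaped | p1:(0,1)->(0,2)->EXIT | p2:escaped | p3:escaped

ESCAPED ESCAPED ESCAPED ESCAPED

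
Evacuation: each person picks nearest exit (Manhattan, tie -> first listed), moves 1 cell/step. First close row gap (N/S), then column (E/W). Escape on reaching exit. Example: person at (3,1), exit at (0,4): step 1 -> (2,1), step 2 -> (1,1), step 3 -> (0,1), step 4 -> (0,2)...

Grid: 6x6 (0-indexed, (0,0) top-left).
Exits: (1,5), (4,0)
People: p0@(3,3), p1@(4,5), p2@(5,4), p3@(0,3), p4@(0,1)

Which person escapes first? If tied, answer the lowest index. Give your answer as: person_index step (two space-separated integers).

Answer: 1 3

Derivation:
Step 1: p0:(3,3)->(2,3) | p1:(4,5)->(3,5) | p2:(5,4)->(4,4) | p3:(0,3)->(1,3) | p4:(0,1)->(1,1)
Step 2: p0:(2,3)->(1,3) | p1:(3,5)->(2,5) | p2:(4,4)->(3,4) | p3:(1,3)->(1,4) | p4:(1,1)->(1,2)
Step 3: p0:(1,3)->(1,4) | p1:(2,5)->(1,5)->EXIT | p2:(3,4)->(2,4) | p3:(1,4)->(1,5)->EXIT | p4:(1,2)->(1,3)
Step 4: p0:(1,4)->(1,5)->EXIT | p1:escaped | p2:(2,4)->(1,4) | p3:escaped | p4:(1,3)->(1,4)
Step 5: p0:escaped | p1:escaped | p2:(1,4)->(1,5)->EXIT | p3:escaped | p4:(1,4)->(1,5)->EXIT
Exit steps: [4, 3, 5, 3, 5]
First to escape: p1 at step 3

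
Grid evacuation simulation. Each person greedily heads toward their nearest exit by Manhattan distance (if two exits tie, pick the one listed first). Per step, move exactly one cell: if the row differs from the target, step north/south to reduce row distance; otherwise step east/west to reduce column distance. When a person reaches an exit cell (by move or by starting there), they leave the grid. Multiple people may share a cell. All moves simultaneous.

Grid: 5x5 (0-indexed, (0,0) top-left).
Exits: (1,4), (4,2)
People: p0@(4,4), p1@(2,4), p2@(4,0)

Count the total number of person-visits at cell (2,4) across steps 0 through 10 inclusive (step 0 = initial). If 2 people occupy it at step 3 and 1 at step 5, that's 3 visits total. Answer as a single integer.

Step 0: p0@(4,4) p1@(2,4) p2@(4,0) -> at (2,4): 1 [p1], cum=1
Step 1: p0@(4,3) p1@ESC p2@(4,1) -> at (2,4): 0 [-], cum=1
Step 2: p0@ESC p1@ESC p2@ESC -> at (2,4): 0 [-], cum=1
Total visits = 1

Answer: 1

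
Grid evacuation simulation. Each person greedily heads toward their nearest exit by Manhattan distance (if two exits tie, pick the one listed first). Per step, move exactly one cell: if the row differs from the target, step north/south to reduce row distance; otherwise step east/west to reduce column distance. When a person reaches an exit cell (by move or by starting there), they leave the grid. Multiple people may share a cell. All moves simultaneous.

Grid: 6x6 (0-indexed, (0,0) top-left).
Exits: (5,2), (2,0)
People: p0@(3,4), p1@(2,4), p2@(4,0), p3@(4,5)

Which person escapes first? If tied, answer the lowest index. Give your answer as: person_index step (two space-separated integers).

Answer: 2 2

Derivation:
Step 1: p0:(3,4)->(4,4) | p1:(2,4)->(2,3) | p2:(4,0)->(3,0) | p3:(4,5)->(5,5)
Step 2: p0:(4,4)->(5,4) | p1:(2,3)->(2,2) | p2:(3,0)->(2,0)->EXIT | p3:(5,5)->(5,4)
Step 3: p0:(5,4)->(5,3) | p1:(2,2)->(2,1) | p2:escaped | p3:(5,4)->(5,3)
Step 4: p0:(5,3)->(5,2)->EXIT | p1:(2,1)->(2,0)->EXIT | p2:escaped | p3:(5,3)->(5,2)->EXIT
Exit steps: [4, 4, 2, 4]
First to escape: p2 at step 2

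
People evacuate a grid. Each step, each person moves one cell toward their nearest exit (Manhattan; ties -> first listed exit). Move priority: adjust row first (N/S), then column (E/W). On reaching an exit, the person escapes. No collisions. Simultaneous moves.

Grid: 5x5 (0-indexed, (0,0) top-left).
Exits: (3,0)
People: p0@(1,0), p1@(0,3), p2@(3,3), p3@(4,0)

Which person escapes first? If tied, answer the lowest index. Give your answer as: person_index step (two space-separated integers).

Answer: 3 1

Derivation:
Step 1: p0:(1,0)->(2,0) | p1:(0,3)->(1,3) | p2:(3,3)->(3,2) | p3:(4,0)->(3,0)->EXIT
Step 2: p0:(2,0)->(3,0)->EXIT | p1:(1,3)->(2,3) | p2:(3,2)->(3,1) | p3:escaped
Step 3: p0:escaped | p1:(2,3)->(3,3) | p2:(3,1)->(3,0)->EXIT | p3:escaped
Step 4: p0:escaped | p1:(3,3)->(3,2) | p2:escaped | p3:escaped
Step 5: p0:escaped | p1:(3,2)->(3,1) | p2:escaped | p3:escaped
Step 6: p0:escaped | p1:(3,1)->(3,0)->EXIT | p2:escaped | p3:escaped
Exit steps: [2, 6, 3, 1]
First to escape: p3 at step 1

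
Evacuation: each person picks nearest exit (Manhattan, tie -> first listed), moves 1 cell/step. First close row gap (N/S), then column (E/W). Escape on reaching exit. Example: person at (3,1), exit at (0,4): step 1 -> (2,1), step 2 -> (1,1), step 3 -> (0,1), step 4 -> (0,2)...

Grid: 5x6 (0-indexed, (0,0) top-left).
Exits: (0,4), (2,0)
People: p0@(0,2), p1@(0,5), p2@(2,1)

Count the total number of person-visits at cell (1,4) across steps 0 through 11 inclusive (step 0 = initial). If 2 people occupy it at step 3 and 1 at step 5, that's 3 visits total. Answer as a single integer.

Answer: 0

Derivation:
Step 0: p0@(0,2) p1@(0,5) p2@(2,1) -> at (1,4): 0 [-], cum=0
Step 1: p0@(0,3) p1@ESC p2@ESC -> at (1,4): 0 [-], cum=0
Step 2: p0@ESC p1@ESC p2@ESC -> at (1,4): 0 [-], cum=0
Total visits = 0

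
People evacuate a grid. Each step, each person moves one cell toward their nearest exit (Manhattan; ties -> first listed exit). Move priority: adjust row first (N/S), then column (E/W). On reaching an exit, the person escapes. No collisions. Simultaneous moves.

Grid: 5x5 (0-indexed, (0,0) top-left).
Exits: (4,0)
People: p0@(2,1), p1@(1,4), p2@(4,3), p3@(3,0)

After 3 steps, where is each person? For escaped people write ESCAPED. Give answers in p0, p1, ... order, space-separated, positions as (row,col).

Step 1: p0:(2,1)->(3,1) | p1:(1,4)->(2,4) | p2:(4,3)->(4,2) | p3:(3,0)->(4,0)->EXIT
Step 2: p0:(3,1)->(4,1) | p1:(2,4)->(3,4) | p2:(4,2)->(4,1) | p3:escaped
Step 3: p0:(4,1)->(4,0)->EXIT | p1:(3,4)->(4,4) | p2:(4,1)->(4,0)->EXIT | p3:escaped

ESCAPED (4,4) ESCAPED ESCAPED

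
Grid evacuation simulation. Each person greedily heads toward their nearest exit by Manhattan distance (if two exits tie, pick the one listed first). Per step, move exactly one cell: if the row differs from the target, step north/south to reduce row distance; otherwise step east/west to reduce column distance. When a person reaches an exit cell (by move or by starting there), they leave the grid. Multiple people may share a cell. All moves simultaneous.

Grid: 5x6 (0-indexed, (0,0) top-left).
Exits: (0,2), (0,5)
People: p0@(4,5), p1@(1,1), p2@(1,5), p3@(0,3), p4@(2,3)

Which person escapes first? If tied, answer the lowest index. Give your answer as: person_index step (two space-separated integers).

Step 1: p0:(4,5)->(3,5) | p1:(1,1)->(0,1) | p2:(1,5)->(0,5)->EXIT | p3:(0,3)->(0,2)->EXIT | p4:(2,3)->(1,3)
Step 2: p0:(3,5)->(2,5) | p1:(0,1)->(0,2)->EXIT | p2:escaped | p3:escaped | p4:(1,3)->(0,3)
Step 3: p0:(2,5)->(1,5) | p1:escaped | p2:escaped | p3:escaped | p4:(0,3)->(0,2)->EXIT
Step 4: p0:(1,5)->(0,5)->EXIT | p1:escaped | p2:escaped | p3:escaped | p4:escaped
Exit steps: [4, 2, 1, 1, 3]
First to escape: p2 at step 1

Answer: 2 1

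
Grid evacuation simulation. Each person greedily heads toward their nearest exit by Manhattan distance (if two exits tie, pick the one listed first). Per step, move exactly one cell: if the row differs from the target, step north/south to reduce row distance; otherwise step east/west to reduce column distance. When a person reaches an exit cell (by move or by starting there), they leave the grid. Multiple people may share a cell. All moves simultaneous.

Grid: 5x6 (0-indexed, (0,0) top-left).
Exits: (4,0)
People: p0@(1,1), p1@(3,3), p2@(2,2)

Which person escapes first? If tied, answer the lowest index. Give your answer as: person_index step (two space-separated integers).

Step 1: p0:(1,1)->(2,1) | p1:(3,3)->(4,3) | p2:(2,2)->(3,2)
Step 2: p0:(2,1)->(3,1) | p1:(4,3)->(4,2) | p2:(3,2)->(4,2)
Step 3: p0:(3,1)->(4,1) | p1:(4,2)->(4,1) | p2:(4,2)->(4,1)
Step 4: p0:(4,1)->(4,0)->EXIT | p1:(4,1)->(4,0)->EXIT | p2:(4,1)->(4,0)->EXIT
Exit steps: [4, 4, 4]
First to escape: p0 at step 4

Answer: 0 4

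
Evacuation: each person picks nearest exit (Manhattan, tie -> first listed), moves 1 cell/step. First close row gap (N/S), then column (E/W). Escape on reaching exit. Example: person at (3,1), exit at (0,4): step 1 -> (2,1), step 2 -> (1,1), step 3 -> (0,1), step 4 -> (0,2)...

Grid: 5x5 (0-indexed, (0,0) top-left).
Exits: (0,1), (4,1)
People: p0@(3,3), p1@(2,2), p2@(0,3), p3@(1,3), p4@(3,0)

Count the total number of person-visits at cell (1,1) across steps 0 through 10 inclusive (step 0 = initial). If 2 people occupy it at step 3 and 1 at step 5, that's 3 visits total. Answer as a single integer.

Step 0: p0@(3,3) p1@(2,2) p2@(0,3) p3@(1,3) p4@(3,0) -> at (1,1): 0 [-], cum=0
Step 1: p0@(4,3) p1@(1,2) p2@(0,2) p3@(0,3) p4@(4,0) -> at (1,1): 0 [-], cum=0
Step 2: p0@(4,2) p1@(0,2) p2@ESC p3@(0,2) p4@ESC -> at (1,1): 0 [-], cum=0
Step 3: p0@ESC p1@ESC p2@ESC p3@ESC p4@ESC -> at (1,1): 0 [-], cum=0
Total visits = 0

Answer: 0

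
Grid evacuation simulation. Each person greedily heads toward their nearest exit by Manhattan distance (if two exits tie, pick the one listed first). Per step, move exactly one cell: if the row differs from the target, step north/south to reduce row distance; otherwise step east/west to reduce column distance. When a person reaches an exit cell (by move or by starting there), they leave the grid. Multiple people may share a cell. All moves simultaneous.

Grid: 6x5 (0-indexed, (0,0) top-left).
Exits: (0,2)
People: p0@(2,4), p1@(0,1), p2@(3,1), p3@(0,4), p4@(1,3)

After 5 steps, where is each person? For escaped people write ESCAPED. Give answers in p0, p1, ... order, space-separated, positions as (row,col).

Step 1: p0:(2,4)->(1,4) | p1:(0,1)->(0,2)->EXIT | p2:(3,1)->(2,1) | p3:(0,4)->(0,3) | p4:(1,3)->(0,3)
Step 2: p0:(1,4)->(0,4) | p1:escaped | p2:(2,1)->(1,1) | p3:(0,3)->(0,2)->EXIT | p4:(0,3)->(0,2)->EXIT
Step 3: p0:(0,4)->(0,3) | p1:escaped | p2:(1,1)->(0,1) | p3:escaped | p4:escaped
Step 4: p0:(0,3)->(0,2)->EXIT | p1:escaped | p2:(0,1)->(0,2)->EXIT | p3:escaped | p4:escaped

ESCAPED ESCAPED ESCAPED ESCAPED ESCAPED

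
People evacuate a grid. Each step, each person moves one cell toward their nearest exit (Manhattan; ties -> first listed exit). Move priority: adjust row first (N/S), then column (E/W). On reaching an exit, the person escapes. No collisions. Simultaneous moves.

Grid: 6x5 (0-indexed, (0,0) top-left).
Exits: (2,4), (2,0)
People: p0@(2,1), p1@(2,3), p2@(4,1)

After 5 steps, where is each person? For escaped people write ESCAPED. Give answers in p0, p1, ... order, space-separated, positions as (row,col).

Step 1: p0:(2,1)->(2,0)->EXIT | p1:(2,3)->(2,4)->EXIT | p2:(4,1)->(3,1)
Step 2: p0:escaped | p1:escaped | p2:(3,1)->(2,1)
Step 3: p0:escaped | p1:escaped | p2:(2,1)->(2,0)->EXIT

ESCAPED ESCAPED ESCAPED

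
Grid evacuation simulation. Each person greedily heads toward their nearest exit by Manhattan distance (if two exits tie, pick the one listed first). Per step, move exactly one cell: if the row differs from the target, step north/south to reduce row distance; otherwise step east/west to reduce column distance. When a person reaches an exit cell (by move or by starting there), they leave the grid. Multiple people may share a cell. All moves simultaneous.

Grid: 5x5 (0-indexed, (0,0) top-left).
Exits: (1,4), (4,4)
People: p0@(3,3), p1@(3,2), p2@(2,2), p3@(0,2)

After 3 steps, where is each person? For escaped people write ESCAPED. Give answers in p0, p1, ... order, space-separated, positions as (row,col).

Step 1: p0:(3,3)->(4,3) | p1:(3,2)->(4,2) | p2:(2,2)->(1,2) | p3:(0,2)->(1,2)
Step 2: p0:(4,3)->(4,4)->EXIT | p1:(4,2)->(4,3) | p2:(1,2)->(1,3) | p3:(1,2)->(1,3)
Step 3: p0:escaped | p1:(4,3)->(4,4)->EXIT | p2:(1,3)->(1,4)->EXIT | p3:(1,3)->(1,4)->EXIT

ESCAPED ESCAPED ESCAPED ESCAPED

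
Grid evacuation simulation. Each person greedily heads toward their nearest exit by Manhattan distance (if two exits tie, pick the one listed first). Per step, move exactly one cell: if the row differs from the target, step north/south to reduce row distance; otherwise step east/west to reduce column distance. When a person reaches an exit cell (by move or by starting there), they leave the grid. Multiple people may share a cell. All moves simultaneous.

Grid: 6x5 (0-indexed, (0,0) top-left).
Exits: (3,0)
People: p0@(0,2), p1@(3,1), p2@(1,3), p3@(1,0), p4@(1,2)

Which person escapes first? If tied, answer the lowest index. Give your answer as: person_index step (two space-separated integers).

Step 1: p0:(0,2)->(1,2) | p1:(3,1)->(3,0)->EXIT | p2:(1,3)->(2,3) | p3:(1,0)->(2,0) | p4:(1,2)->(2,2)
Step 2: p0:(1,2)->(2,2) | p1:escaped | p2:(2,3)->(3,3) | p3:(2,0)->(3,0)->EXIT | p4:(2,2)->(3,2)
Step 3: p0:(2,2)->(3,2) | p1:escaped | p2:(3,3)->(3,2) | p3:escaped | p4:(3,2)->(3,1)
Step 4: p0:(3,2)->(3,1) | p1:escaped | p2:(3,2)->(3,1) | p3:escaped | p4:(3,1)->(3,0)->EXIT
Step 5: p0:(3,1)->(3,0)->EXIT | p1:escaped | p2:(3,1)->(3,0)->EXIT | p3:escaped | p4:escaped
Exit steps: [5, 1, 5, 2, 4]
First to escape: p1 at step 1

Answer: 1 1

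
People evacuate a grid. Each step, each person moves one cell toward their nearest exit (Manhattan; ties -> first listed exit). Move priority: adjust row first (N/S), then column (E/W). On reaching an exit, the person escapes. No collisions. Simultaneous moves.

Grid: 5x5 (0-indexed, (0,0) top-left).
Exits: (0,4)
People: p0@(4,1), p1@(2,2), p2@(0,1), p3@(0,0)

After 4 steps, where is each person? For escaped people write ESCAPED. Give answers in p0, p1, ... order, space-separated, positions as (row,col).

Step 1: p0:(4,1)->(3,1) | p1:(2,2)->(1,2) | p2:(0,1)->(0,2) | p3:(0,0)->(0,1)
Step 2: p0:(3,1)->(2,1) | p1:(1,2)->(0,2) | p2:(0,2)->(0,3) | p3:(0,1)->(0,2)
Step 3: p0:(2,1)->(1,1) | p1:(0,2)->(0,3) | p2:(0,3)->(0,4)->EXIT | p3:(0,2)->(0,3)
Step 4: p0:(1,1)->(0,1) | p1:(0,3)->(0,4)->EXIT | p2:escaped | p3:(0,3)->(0,4)->EXIT

(0,1) ESCAPED ESCAPED ESCAPED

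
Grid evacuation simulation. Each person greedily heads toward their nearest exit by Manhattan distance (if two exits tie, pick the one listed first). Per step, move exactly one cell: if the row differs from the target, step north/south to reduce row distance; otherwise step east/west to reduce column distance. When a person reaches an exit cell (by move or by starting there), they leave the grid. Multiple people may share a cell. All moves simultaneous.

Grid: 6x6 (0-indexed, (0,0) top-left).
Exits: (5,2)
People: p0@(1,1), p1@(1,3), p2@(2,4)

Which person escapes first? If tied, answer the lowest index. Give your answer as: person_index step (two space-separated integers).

Answer: 0 5

Derivation:
Step 1: p0:(1,1)->(2,1) | p1:(1,3)->(2,3) | p2:(2,4)->(3,4)
Step 2: p0:(2,1)->(3,1) | p1:(2,3)->(3,3) | p2:(3,4)->(4,4)
Step 3: p0:(3,1)->(4,1) | p1:(3,3)->(4,3) | p2:(4,4)->(5,4)
Step 4: p0:(4,1)->(5,1) | p1:(4,3)->(5,3) | p2:(5,4)->(5,3)
Step 5: p0:(5,1)->(5,2)->EXIT | p1:(5,3)->(5,2)->EXIT | p2:(5,3)->(5,2)->EXIT
Exit steps: [5, 5, 5]
First to escape: p0 at step 5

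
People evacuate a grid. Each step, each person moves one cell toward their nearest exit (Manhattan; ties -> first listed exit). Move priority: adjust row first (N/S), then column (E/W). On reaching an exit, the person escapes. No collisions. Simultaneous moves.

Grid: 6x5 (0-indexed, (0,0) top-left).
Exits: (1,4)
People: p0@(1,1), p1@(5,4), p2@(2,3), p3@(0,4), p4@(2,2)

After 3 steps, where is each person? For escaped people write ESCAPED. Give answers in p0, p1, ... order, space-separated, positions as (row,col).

Step 1: p0:(1,1)->(1,2) | p1:(5,4)->(4,4) | p2:(2,3)->(1,3) | p3:(0,4)->(1,4)->EXIT | p4:(2,2)->(1,2)
Step 2: p0:(1,2)->(1,3) | p1:(4,4)->(3,4) | p2:(1,3)->(1,4)->EXIT | p3:escaped | p4:(1,2)->(1,3)
Step 3: p0:(1,3)->(1,4)->EXIT | p1:(3,4)->(2,4) | p2:escaped | p3:escaped | p4:(1,3)->(1,4)->EXIT

ESCAPED (2,4) ESCAPED ESCAPED ESCAPED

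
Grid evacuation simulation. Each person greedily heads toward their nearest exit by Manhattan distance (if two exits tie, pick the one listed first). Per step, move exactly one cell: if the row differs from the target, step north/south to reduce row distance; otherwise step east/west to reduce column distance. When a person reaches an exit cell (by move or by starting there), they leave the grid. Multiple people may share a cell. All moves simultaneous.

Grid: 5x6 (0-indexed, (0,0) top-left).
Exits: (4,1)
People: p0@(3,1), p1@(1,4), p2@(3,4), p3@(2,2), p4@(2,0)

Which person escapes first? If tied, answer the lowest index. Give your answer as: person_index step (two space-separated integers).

Step 1: p0:(3,1)->(4,1)->EXIT | p1:(1,4)->(2,4) | p2:(3,4)->(4,4) | p3:(2,2)->(3,2) | p4:(2,0)->(3,0)
Step 2: p0:escaped | p1:(2,4)->(3,4) | p2:(4,4)->(4,3) | p3:(3,2)->(4,2) | p4:(3,0)->(4,0)
Step 3: p0:escaped | p1:(3,4)->(4,4) | p2:(4,3)->(4,2) | p3:(4,2)->(4,1)->EXIT | p4:(4,0)->(4,1)->EXIT
Step 4: p0:escaped | p1:(4,4)->(4,3) | p2:(4,2)->(4,1)->EXIT | p3:escaped | p4:escaped
Step 5: p0:escaped | p1:(4,3)->(4,2) | p2:escaped | p3:escaped | p4:escaped
Step 6: p0:escaped | p1:(4,2)->(4,1)->EXIT | p2:escaped | p3:escaped | p4:escaped
Exit steps: [1, 6, 4, 3, 3]
First to escape: p0 at step 1

Answer: 0 1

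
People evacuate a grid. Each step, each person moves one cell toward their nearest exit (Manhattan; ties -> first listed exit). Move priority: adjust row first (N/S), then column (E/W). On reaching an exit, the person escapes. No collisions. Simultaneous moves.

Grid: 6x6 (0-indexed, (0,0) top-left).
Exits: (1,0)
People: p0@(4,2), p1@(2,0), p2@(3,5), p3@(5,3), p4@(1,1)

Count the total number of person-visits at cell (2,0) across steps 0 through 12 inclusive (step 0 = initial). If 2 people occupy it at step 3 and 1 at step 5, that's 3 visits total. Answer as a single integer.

Answer: 1

Derivation:
Step 0: p0@(4,2) p1@(2,0) p2@(3,5) p3@(5,3) p4@(1,1) -> at (2,0): 1 [p1], cum=1
Step 1: p0@(3,2) p1@ESC p2@(2,5) p3@(4,3) p4@ESC -> at (2,0): 0 [-], cum=1
Step 2: p0@(2,2) p1@ESC p2@(1,5) p3@(3,3) p4@ESC -> at (2,0): 0 [-], cum=1
Step 3: p0@(1,2) p1@ESC p2@(1,4) p3@(2,3) p4@ESC -> at (2,0): 0 [-], cum=1
Step 4: p0@(1,1) p1@ESC p2@(1,3) p3@(1,3) p4@ESC -> at (2,0): 0 [-], cum=1
Step 5: p0@ESC p1@ESC p2@(1,2) p3@(1,2) p4@ESC -> at (2,0): 0 [-], cum=1
Step 6: p0@ESC p1@ESC p2@(1,1) p3@(1,1) p4@ESC -> at (2,0): 0 [-], cum=1
Step 7: p0@ESC p1@ESC p2@ESC p3@ESC p4@ESC -> at (2,0): 0 [-], cum=1
Total visits = 1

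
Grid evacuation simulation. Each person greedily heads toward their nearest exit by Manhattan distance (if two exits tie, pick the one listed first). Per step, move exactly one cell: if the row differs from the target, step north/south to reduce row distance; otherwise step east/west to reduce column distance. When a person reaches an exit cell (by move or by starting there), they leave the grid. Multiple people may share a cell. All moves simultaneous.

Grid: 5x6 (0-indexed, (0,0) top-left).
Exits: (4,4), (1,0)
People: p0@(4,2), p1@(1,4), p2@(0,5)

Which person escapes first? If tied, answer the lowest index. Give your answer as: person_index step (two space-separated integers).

Step 1: p0:(4,2)->(4,3) | p1:(1,4)->(2,4) | p2:(0,5)->(1,5)
Step 2: p0:(4,3)->(4,4)->EXIT | p1:(2,4)->(3,4) | p2:(1,5)->(2,5)
Step 3: p0:escaped | p1:(3,4)->(4,4)->EXIT | p2:(2,5)->(3,5)
Step 4: p0:escaped | p1:escaped | p2:(3,5)->(4,5)
Step 5: p0:escaped | p1:escaped | p2:(4,5)->(4,4)->EXIT
Exit steps: [2, 3, 5]
First to escape: p0 at step 2

Answer: 0 2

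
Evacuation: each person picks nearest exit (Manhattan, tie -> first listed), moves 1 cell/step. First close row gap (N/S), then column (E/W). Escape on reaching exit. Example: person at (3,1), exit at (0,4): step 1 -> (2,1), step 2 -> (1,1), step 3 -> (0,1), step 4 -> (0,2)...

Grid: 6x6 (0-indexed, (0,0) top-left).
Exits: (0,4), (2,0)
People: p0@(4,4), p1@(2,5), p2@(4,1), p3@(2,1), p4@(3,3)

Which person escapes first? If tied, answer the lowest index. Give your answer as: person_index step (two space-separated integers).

Step 1: p0:(4,4)->(3,4) | p1:(2,5)->(1,5) | p2:(4,1)->(3,1) | p3:(2,1)->(2,0)->EXIT | p4:(3,3)->(2,3)
Step 2: p0:(3,4)->(2,4) | p1:(1,5)->(0,5) | p2:(3,1)->(2,1) | p3:escaped | p4:(2,3)->(1,3)
Step 3: p0:(2,4)->(1,4) | p1:(0,5)->(0,4)->EXIT | p2:(2,1)->(2,0)->EXIT | p3:escaped | p4:(1,3)->(0,3)
Step 4: p0:(1,4)->(0,4)->EXIT | p1:escaped | p2:escaped | p3:escaped | p4:(0,3)->(0,4)->EXIT
Exit steps: [4, 3, 3, 1, 4]
First to escape: p3 at step 1

Answer: 3 1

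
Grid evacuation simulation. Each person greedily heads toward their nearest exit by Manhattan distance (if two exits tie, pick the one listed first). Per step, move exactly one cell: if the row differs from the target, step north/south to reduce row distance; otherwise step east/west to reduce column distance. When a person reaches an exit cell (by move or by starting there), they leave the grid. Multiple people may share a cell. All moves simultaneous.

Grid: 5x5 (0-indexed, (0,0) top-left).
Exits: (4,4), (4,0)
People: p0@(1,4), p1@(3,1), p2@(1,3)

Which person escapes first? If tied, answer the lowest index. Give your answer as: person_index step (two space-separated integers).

Step 1: p0:(1,4)->(2,4) | p1:(3,1)->(4,1) | p2:(1,3)->(2,3)
Step 2: p0:(2,4)->(3,4) | p1:(4,1)->(4,0)->EXIT | p2:(2,3)->(3,3)
Step 3: p0:(3,4)->(4,4)->EXIT | p1:escaped | p2:(3,3)->(4,3)
Step 4: p0:escaped | p1:escaped | p2:(4,3)->(4,4)->EXIT
Exit steps: [3, 2, 4]
First to escape: p1 at step 2

Answer: 1 2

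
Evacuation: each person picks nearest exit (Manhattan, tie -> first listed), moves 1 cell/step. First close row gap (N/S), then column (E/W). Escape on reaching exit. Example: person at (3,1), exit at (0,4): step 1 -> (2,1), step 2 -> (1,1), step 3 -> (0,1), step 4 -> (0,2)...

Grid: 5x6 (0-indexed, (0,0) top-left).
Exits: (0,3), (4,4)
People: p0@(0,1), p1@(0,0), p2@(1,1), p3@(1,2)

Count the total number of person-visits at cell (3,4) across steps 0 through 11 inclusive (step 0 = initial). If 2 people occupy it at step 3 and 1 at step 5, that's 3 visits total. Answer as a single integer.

Answer: 0

Derivation:
Step 0: p0@(0,1) p1@(0,0) p2@(1,1) p3@(1,2) -> at (3,4): 0 [-], cum=0
Step 1: p0@(0,2) p1@(0,1) p2@(0,1) p3@(0,2) -> at (3,4): 0 [-], cum=0
Step 2: p0@ESC p1@(0,2) p2@(0,2) p3@ESC -> at (3,4): 0 [-], cum=0
Step 3: p0@ESC p1@ESC p2@ESC p3@ESC -> at (3,4): 0 [-], cum=0
Total visits = 0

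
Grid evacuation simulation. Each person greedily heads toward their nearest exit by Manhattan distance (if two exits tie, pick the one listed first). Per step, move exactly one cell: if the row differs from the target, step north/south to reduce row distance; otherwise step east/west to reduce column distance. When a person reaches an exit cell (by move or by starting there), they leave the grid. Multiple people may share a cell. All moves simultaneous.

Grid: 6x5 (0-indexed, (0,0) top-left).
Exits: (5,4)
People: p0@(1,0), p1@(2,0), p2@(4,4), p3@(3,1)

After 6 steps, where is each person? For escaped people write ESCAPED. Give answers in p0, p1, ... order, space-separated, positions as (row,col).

Step 1: p0:(1,0)->(2,0) | p1:(2,0)->(3,0) | p2:(4,4)->(5,4)->EXIT | p3:(3,1)->(4,1)
Step 2: p0:(2,0)->(3,0) | p1:(3,0)->(4,0) | p2:escaped | p3:(4,1)->(5,1)
Step 3: p0:(3,0)->(4,0) | p1:(4,0)->(5,0) | p2:escaped | p3:(5,1)->(5,2)
Step 4: p0:(4,0)->(5,0) | p1:(5,0)->(5,1) | p2:escaped | p3:(5,2)->(5,3)
Step 5: p0:(5,0)->(5,1) | p1:(5,1)->(5,2) | p2:escaped | p3:(5,3)->(5,4)->EXIT
Step 6: p0:(5,1)->(5,2) | p1:(5,2)->(5,3) | p2:escaped | p3:escaped

(5,2) (5,3) ESCAPED ESCAPED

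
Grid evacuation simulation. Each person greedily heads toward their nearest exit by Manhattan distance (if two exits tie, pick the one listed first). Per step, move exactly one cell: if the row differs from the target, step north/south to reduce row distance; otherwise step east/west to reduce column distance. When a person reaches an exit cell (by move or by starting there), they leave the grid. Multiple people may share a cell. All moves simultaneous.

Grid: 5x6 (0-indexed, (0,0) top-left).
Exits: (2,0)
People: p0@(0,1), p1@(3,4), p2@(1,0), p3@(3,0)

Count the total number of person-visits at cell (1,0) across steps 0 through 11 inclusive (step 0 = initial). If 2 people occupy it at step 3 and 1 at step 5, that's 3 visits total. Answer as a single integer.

Step 0: p0@(0,1) p1@(3,4) p2@(1,0) p3@(3,0) -> at (1,0): 1 [p2], cum=1
Step 1: p0@(1,1) p1@(2,4) p2@ESC p3@ESC -> at (1,0): 0 [-], cum=1
Step 2: p0@(2,1) p1@(2,3) p2@ESC p3@ESC -> at (1,0): 0 [-], cum=1
Step 3: p0@ESC p1@(2,2) p2@ESC p3@ESC -> at (1,0): 0 [-], cum=1
Step 4: p0@ESC p1@(2,1) p2@ESC p3@ESC -> at (1,0): 0 [-], cum=1
Step 5: p0@ESC p1@ESC p2@ESC p3@ESC -> at (1,0): 0 [-], cum=1
Total visits = 1

Answer: 1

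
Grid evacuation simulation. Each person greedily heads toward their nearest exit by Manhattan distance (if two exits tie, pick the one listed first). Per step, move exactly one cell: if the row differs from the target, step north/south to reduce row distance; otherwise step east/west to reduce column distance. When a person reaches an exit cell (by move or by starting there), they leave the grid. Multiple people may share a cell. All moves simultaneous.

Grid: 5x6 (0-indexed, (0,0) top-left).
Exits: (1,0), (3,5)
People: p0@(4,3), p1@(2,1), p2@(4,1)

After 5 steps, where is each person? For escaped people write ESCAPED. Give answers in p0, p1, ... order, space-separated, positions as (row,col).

Step 1: p0:(4,3)->(3,3) | p1:(2,1)->(1,1) | p2:(4,1)->(3,1)
Step 2: p0:(3,3)->(3,4) | p1:(1,1)->(1,0)->EXIT | p2:(3,1)->(2,1)
Step 3: p0:(3,4)->(3,5)->EXIT | p1:escaped | p2:(2,1)->(1,1)
Step 4: p0:escaped | p1:escaped | p2:(1,1)->(1,0)->EXIT

ESCAPED ESCAPED ESCAPED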